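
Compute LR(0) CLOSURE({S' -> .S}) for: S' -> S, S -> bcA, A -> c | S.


Start: S' -> .S
For each item with dot before a nonterminal B, add B -> .γ for every B-production
Closure: [S' -> .S, S -> .bcA]


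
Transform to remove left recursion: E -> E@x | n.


Left-recursive alternatives: E@x; non-recursive: n
Introduce E': E -> nE', E' -> @xE' | ε


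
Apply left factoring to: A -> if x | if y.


Common prefix: 'if'
Factored: A -> if A', A' -> x | y


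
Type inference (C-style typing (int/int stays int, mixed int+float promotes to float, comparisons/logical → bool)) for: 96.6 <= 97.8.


Operand types: float <= float
Rule: comparison yields bool
Result type: bool


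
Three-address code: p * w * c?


Break into single-operator statements:
t1 = p * w
t2 = t1 * c


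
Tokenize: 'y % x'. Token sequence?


Scan left to right, longest-match per lexeme
Tokens: ID(y), OP(%), ID(x)


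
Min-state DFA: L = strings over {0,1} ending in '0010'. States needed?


Track the longest suffix of input matching a prefix of '0010': 5 classes (prefixes of length 0..4)
Minimal DFA: 5 states


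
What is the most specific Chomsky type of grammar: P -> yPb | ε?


Single nonterminal LHS, but y^n b^n is not regular
Classification: Type 2 (Context-Free)


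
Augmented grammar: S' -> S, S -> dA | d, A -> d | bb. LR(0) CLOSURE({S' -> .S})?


Start: S' -> .S
For each item with dot before a nonterminal B, add B -> .γ for every B-production
Closure: [S' -> .S, S -> .dA, S -> .d]


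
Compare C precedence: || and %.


'%' is multiplicative (level 10); '||' is logical OR (level 1)
Higher level binds tighter
'%' has higher precedence than '||'


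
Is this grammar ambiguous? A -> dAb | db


balanced d^n…b^n: each string has a unique parse
Unambiguous


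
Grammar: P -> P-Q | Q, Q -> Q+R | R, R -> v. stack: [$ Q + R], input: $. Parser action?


handle 'Q+R' on top
Action: reduce (Q -> Q+R)


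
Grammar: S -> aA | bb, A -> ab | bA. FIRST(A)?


Per alternative of A: FIRST(ab) = {a}; FIRST(bA) = {b}
FIRST(A) = {a, b}


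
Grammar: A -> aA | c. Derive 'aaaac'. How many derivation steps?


Derivation: A => aA => aaA => aaaA => aaaaA => aaaac
Steps: 5


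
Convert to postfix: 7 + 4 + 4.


Left to right (same or higher precedence on left)
Postfix: 7 4 + 4 +


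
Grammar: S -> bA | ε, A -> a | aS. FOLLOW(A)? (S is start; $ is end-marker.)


$ ∈ FOLLOW(S). For each A -> αBβ: add FIRST(β)\{ε} to FOLLOW(B); if β nullable, add FOLLOW(A).
FOLLOW(A) = {$}


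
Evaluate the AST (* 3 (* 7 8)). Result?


Evaluate inner: (* 7 8) = 56
Evaluate root: (* 3 56) = 168
Result: 168


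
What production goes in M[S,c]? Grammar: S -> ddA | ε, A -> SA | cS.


For [S, c]: ε is nullable and 'c' ∈ FOLLOW(S)
Entry: S -> ε


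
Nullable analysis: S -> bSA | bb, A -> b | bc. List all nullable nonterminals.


A nonterminal is nullable iff some alternative derives ε (directly, or every symbol in it is nullable)
Nullable: {}


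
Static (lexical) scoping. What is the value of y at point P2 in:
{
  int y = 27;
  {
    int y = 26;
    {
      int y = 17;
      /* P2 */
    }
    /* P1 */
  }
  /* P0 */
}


y declared in the same block as P2
y = 17


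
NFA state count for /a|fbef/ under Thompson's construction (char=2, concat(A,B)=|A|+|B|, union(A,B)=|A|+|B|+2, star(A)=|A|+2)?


Syntax tree has 5 char leaf(s), 1 union(s), 0 star(s)
chars contribute 5×2 = 10; each union adds +2; each star adds +2
Total: 10 + 2 + 0 = 12 states


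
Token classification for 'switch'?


Pattern: reserved word
Type: KEYWORD


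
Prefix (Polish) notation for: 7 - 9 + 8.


left-to-right (same/higher precedence on left): tree is (+ (- 7 9) 8)
Prefix: + - 7 9 8


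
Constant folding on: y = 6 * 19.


6 * 19 = 114 at compile time
Optimized: y = 114


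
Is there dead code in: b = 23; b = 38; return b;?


first assignment to b is overwritten before any read
Dead: 'b = 23'


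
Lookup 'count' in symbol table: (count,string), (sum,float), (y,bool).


Lookup 'count' → type string


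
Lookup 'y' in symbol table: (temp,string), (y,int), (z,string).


Lookup 'y' → type int


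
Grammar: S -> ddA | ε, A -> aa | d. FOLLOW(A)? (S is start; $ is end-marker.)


$ ∈ FOLLOW(S). For each A -> αBβ: add FIRST(β)\{ε} to FOLLOW(B); if β nullable, add FOLLOW(A).
FOLLOW(A) = {$}


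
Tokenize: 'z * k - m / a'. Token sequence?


Scan left to right, longest-match per lexeme
Tokens: ID(z), OP(*), ID(k), OP(-), ID(m), OP(/), ID(a)


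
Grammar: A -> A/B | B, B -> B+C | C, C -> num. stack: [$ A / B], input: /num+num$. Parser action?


handle 'A/B' on top; lookahead ∈ FOLLOW(A) = {/, $}
Action: reduce (A -> A/B)


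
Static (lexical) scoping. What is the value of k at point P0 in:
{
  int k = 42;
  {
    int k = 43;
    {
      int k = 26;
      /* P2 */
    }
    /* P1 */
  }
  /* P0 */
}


k declared in the same block as P0
k = 42


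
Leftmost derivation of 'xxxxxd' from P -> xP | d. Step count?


Derivation: P => xP => xxP => xxxP => xxxxP => xxxxxP => xxxxxd
Steps: 6


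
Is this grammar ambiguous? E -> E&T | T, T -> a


precedence layered via separate nonterminal T: deterministic
Unambiguous


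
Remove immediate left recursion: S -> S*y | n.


Left-recursive alternatives: S*y; non-recursive: n
Introduce S': S -> nS', S' -> *yS' | ε


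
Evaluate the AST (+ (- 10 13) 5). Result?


Evaluate inner: (- 10 13) = -3
Evaluate root: (+ -3 5) = 2
Result: 2


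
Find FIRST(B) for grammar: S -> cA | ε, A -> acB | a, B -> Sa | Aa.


Per alternative of B: FIRST(Sa) = {a, c}; FIRST(Aa) = {a}
FIRST(B) = {a, c}


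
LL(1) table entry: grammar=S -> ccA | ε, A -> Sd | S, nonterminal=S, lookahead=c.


For [S, c]: 'c' ∈ FIRST(ccA)
Entry: S -> ccA


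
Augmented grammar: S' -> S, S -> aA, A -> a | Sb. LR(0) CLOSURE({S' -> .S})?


Start: S' -> .S
For each item with dot before a nonterminal B, add B -> .γ for every B-production
Closure: [S' -> .S, S -> .aA]


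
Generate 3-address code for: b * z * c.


Break into single-operator statements:
t1 = b * z
t2 = t1 * c


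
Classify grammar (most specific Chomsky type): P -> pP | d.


Right-linear: every RHS is a terminal or a terminal followed by one nonterminal
Classification: Type 3 (Regular)


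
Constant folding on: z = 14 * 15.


14 * 15 = 210 at compile time
Optimized: z = 210


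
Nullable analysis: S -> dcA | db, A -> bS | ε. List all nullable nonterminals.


A nonterminal is nullable iff some alternative derives ε (directly, or every symbol in it is nullable)
Nullable: {A}


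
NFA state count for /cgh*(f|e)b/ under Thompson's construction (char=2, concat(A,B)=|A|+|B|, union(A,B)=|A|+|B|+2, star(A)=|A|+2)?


Syntax tree has 6 char leaf(s), 1 union(s), 1 star(s)
chars contribute 6×2 = 12; each union adds +2; each star adds +2
Total: 12 + 2 + 2 = 16 states


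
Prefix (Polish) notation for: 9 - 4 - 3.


left-to-right (same/higher precedence on left): tree is (- (- 9 4) 3)
Prefix: - - 9 4 3


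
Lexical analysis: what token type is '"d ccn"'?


Pattern: double-quoted sequence
Type: STRING_LITERAL


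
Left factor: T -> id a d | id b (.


Common prefix: 'id'
Factored: T -> id T', T' -> a d | b (


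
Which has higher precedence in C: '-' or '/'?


'/' is multiplicative (level 10); '-' is additive (level 9)
Higher level binds tighter
'/' has higher precedence than '-'


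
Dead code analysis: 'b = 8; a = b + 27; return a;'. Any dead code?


b is read by a's definition; a is returned
No dead code


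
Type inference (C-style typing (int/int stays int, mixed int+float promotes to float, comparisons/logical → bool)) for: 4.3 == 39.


Operand types: float == int
Rule: comparison yields bool
Result type: bool


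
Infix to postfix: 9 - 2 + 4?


Left to right (same or higher precedence on left)
Postfix: 9 2 - 4 +


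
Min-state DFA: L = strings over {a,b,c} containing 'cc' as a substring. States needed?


KMP-style automaton: 2 progress states + 1 absorbing accept = 3
Minimal DFA: 3 states


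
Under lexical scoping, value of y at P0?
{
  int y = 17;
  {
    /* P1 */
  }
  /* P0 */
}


y declared in the same block as P0
y = 17


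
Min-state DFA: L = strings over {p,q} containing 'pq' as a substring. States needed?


KMP-style automaton: 2 progress states + 1 absorbing accept = 3
Minimal DFA: 3 states


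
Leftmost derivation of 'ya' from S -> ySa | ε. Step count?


Derivation: S => ySa => ya
Steps: 2


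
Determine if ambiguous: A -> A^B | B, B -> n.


precedence layered via separate nonterminal B: deterministic
Unambiguous


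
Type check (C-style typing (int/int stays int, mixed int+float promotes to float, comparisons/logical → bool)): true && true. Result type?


Operand types: bool && bool
Rule: logical operators take bool operands and yield bool
Result type: bool


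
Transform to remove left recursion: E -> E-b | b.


Left-recursive alternatives: E-b; non-recursive: b
Introduce E': E -> bE', E' -> -bE' | ε


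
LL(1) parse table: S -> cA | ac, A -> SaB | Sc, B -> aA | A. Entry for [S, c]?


For [S, c]: 'c' ∈ FIRST(cA)
Entry: S -> cA


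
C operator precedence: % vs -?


'%' is multiplicative (level 10); '-' is additive (level 9)
Higher level binds tighter
'%' has higher precedence than '-'


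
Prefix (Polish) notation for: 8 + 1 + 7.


left-to-right (same/higher precedence on left): tree is (+ (+ 8 1) 7)
Prefix: + + 8 1 7


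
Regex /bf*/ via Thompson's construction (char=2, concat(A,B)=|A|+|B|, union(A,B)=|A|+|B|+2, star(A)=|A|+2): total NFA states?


Syntax tree has 2 char leaf(s), 0 union(s), 1 star(s)
chars contribute 2×2 = 4; each union adds +2; each star adds +2
Total: 4 + 0 + 2 = 6 states


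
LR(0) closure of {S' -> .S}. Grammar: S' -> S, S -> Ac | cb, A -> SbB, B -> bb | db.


Start: S' -> .S
For each item with dot before a nonterminal B, add B -> .γ for every B-production
Closure: [S' -> .S, S -> .Ac, S -> .cb, A -> .SbB]


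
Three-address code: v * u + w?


Break into single-operator statements:
t1 = v * u
t2 = t1 + w


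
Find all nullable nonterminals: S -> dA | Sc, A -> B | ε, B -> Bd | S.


A nonterminal is nullable iff some alternative derives ε (directly, or every symbol in it is nullable)
Nullable: {A}


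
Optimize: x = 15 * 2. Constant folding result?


15 * 2 = 30 at compile time
Optimized: x = 30


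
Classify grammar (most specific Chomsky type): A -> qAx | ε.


Single nonterminal LHS, but q^n x^n is not regular
Classification: Type 2 (Context-Free)


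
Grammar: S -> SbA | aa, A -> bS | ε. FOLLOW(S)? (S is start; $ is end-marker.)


$ ∈ FOLLOW(S). For each A -> αBβ: add FIRST(β)\{ε} to FOLLOW(B); if β nullable, add FOLLOW(A).
FOLLOW(S) = {$, b}


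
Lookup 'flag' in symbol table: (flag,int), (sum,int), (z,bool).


Lookup 'flag' → type int


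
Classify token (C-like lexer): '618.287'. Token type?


Pattern: digits with a decimal point
Type: FLOAT_LITERAL


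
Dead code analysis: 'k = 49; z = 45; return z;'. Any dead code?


k is assigned but never read
Dead: 'k = 49'


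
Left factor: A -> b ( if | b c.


Common prefix: 'b'
Factored: A -> b A', A' -> ( if | c


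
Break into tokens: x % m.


Scan left to right, longest-match per lexeme
Tokens: ID(x), OP(%), ID(m)


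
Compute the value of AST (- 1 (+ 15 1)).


Evaluate inner: (+ 15 1) = 16
Evaluate root: (- 1 16) = -15
Result: -15


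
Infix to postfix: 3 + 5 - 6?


Left to right (same or higher precedence on left)
Postfix: 3 5 + 6 -


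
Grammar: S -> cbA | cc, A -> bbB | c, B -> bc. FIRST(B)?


Per alternative of B: FIRST(bc) = {b}
FIRST(B) = {b}


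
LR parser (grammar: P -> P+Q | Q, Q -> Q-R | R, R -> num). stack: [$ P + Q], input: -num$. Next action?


'-' can extend Q; shift to build Q -> Q-R
Action: shift


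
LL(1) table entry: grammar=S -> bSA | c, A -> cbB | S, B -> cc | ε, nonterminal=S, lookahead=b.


For [S, b]: 'b' ∈ FIRST(bSA)
Entry: S -> bSA


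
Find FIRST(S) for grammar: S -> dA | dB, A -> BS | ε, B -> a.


Per alternative of S: FIRST(dA) = {d}; FIRST(dB) = {d}
FIRST(S) = {d}


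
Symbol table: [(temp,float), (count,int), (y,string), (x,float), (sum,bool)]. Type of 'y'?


Lookup 'y' → type string


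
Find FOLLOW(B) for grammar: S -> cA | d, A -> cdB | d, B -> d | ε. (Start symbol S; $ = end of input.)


$ ∈ FOLLOW(S). For each A -> αBβ: add FIRST(β)\{ε} to FOLLOW(B); if β nullable, add FOLLOW(A).
FOLLOW(B) = {$}


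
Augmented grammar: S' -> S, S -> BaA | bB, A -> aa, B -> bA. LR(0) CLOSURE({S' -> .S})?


Start: S' -> .S
For each item with dot before a nonterminal B, add B -> .γ for every B-production
Closure: [S' -> .S, S -> .BaA, S -> .bB, B -> .bA]


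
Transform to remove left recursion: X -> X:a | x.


Left-recursive alternatives: X:a; non-recursive: x
Introduce X': X -> xX', X' -> :aX' | ε


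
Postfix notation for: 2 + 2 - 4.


Left to right (same or higher precedence on left)
Postfix: 2 2 + 4 -


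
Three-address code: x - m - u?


Break into single-operator statements:
t1 = x - m
t2 = t1 - u


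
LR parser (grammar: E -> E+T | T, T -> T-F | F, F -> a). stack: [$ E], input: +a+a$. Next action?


shift '+' to continue E -> E+T
Action: shift


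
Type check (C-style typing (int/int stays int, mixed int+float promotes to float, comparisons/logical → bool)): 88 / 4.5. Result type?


Operand types: int / float
Rule: mixed int/float promotes to float; int/int stays int
Result type: float


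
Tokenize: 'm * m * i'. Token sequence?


Scan left to right, longest-match per lexeme
Tokens: ID(m), OP(*), ID(m), OP(*), ID(i)


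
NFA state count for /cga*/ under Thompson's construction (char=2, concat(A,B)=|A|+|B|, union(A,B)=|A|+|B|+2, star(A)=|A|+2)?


Syntax tree has 3 char leaf(s), 0 union(s), 1 star(s)
chars contribute 3×2 = 6; each union adds +2; each star adds +2
Total: 6 + 0 + 2 = 8 states


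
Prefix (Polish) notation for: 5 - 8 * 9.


'*' binds tighter: tree is (- 5 (* 8 9))
Prefix: - 5 * 8 9


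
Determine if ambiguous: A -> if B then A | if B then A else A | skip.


dangling else: 'if B then if B then skip else skip' parses two ways
Ambiguous


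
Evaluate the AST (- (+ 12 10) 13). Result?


Evaluate inner: (+ 12 10) = 22
Evaluate root: (- 22 13) = 9
Result: 9


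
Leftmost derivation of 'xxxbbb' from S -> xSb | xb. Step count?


Derivation: S => xSb => xxSbb => xxxbbb
Steps: 3


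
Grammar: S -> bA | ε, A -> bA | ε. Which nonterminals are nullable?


A nonterminal is nullable iff some alternative derives ε (directly, or every symbol in it is nullable)
Nullable: {A, S}


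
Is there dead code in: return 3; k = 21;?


statement follows a return and is unreachable
Dead: 'k = 21'


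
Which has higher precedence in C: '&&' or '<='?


'<=' is relational (level 7); '&&' is logical AND (level 2)
Higher level binds tighter
'<=' has higher precedence than '&&'


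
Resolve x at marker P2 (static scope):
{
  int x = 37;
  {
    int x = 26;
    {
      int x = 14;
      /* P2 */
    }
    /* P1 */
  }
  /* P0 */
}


x declared in the same block as P2
x = 14


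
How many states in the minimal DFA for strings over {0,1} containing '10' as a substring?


KMP-style automaton: 2 progress states + 1 absorbing accept = 3
Minimal DFA: 3 states


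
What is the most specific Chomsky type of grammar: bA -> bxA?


LHS has context (more than one symbol) and |LHS| ≤ |RHS|
Classification: Type 1 (Context-Sensitive)


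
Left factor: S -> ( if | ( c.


Common prefix: '('
Factored: S -> ( S', S' -> if | c


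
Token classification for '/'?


Pattern: operator symbol
Type: OPERATOR


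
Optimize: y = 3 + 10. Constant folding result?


3 + 10 = 13 at compile time
Optimized: y = 13


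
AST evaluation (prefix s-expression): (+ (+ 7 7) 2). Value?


Evaluate inner: (+ 7 7) = 14
Evaluate root: (+ 14 2) = 16
Result: 16


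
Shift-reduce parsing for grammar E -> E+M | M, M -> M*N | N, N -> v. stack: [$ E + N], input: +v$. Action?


'N' (not preceded by M*) is the handle for M -> N
Action: reduce (M -> N)


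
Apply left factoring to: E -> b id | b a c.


Common prefix: 'b'
Factored: E -> b E', E' -> id | a c


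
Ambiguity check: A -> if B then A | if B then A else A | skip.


dangling else: 'if B then if B then skip else skip' parses two ways
Ambiguous


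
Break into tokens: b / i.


Scan left to right, longest-match per lexeme
Tokens: ID(b), OP(/), ID(i)


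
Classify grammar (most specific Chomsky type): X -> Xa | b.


Left-linear: every RHS is a terminal or one nonterminal followed by a terminal
Classification: Type 3 (Regular)


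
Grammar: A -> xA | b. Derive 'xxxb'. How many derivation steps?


Derivation: A => xA => xxA => xxxA => xxxb
Steps: 4


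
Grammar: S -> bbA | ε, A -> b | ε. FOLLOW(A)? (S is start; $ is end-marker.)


$ ∈ FOLLOW(S). For each A -> αBβ: add FIRST(β)\{ε} to FOLLOW(B); if β nullable, add FOLLOW(A).
FOLLOW(A) = {$}


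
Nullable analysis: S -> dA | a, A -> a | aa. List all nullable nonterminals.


A nonterminal is nullable iff some alternative derives ε (directly, or every symbol in it is nullable)
Nullable: {}


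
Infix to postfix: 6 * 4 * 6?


Left to right (same or higher precedence on left)
Postfix: 6 4 * 6 *


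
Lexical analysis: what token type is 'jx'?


Pattern: letter/underscore followed by alphanumerics, not a keyword
Type: IDENTIFIER


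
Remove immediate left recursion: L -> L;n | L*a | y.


Left-recursive alternatives: L;n, L*a; non-recursive: y
Introduce L': L -> yL', L' -> ;nL' | *aL' | ε


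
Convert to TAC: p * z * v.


Break into single-operator statements:
t1 = p * z
t2 = t1 * v


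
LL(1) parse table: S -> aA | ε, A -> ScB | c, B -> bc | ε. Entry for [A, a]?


For [A, a]: 'a' ∈ FIRST(ScB)
Entry: A -> ScB


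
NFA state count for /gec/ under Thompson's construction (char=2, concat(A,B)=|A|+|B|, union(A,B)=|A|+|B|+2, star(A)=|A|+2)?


Syntax tree has 3 char leaf(s), 0 union(s), 0 star(s)
chars contribute 3×2 = 6; each union adds +2; each star adds +2
Total: 6 + 0 + 0 = 6 states


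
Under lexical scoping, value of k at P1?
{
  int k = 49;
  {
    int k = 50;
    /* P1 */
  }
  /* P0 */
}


k declared in the same block as P1
k = 50


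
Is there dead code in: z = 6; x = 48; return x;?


z is assigned but never read
Dead: 'z = 6'


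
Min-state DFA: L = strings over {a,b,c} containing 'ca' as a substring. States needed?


KMP-style automaton: 2 progress states + 1 absorbing accept = 3
Minimal DFA: 3 states


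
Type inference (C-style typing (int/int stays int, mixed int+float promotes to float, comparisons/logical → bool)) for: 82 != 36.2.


Operand types: int != float
Rule: comparison yields bool
Result type: bool


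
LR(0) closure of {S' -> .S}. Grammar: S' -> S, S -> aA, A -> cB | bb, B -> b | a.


Start: S' -> .S
For each item with dot before a nonterminal B, add B -> .γ for every B-production
Closure: [S' -> .S, S -> .aA]


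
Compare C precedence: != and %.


'%' is multiplicative (level 10); '!=' is equality (level 6)
Higher level binds tighter
'%' has higher precedence than '!='


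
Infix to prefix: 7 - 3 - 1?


left-to-right (same/higher precedence on left): tree is (- (- 7 3) 1)
Prefix: - - 7 3 1


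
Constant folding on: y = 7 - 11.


7 - 11 = -4 at compile time
Optimized: y = -4


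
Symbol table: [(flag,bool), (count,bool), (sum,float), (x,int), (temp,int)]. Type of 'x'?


Lookup 'x' → type int


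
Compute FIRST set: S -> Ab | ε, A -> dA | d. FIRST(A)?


Per alternative of A: FIRST(dA) = {d}; FIRST(d) = {d}
FIRST(A) = {d}


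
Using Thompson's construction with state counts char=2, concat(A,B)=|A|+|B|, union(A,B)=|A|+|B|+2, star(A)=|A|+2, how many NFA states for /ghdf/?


Syntax tree has 4 char leaf(s), 0 union(s), 0 star(s)
chars contribute 4×2 = 8; each union adds +2; each star adds +2
Total: 8 + 0 + 0 = 8 states


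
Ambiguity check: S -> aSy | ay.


balanced a^n…y^n: each string has a unique parse
Unambiguous


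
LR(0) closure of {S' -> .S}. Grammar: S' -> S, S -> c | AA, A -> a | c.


Start: S' -> .S
For each item with dot before a nonterminal B, add B -> .γ for every B-production
Closure: [S' -> .S, S -> .c, S -> .AA, A -> .a, A -> .c]


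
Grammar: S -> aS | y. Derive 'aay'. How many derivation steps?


Derivation: S => aS => aaS => aay
Steps: 3


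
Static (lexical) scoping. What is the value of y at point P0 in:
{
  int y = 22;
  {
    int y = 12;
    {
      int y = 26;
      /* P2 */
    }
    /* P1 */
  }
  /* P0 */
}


y declared in the same block as P0
y = 22


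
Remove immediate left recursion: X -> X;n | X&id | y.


Left-recursive alternatives: X;n, X&id; non-recursive: y
Introduce X': X -> yX', X' -> ;nX' | &idX' | ε


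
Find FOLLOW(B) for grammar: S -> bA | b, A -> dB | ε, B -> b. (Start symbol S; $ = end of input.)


$ ∈ FOLLOW(S). For each A -> αBβ: add FIRST(β)\{ε} to FOLLOW(B); if β nullable, add FOLLOW(A).
FOLLOW(B) = {$}


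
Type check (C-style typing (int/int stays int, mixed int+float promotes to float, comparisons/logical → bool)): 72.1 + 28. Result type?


Operand types: float + int
Rule: mixed int/float promotes to float; int/int stays int
Result type: float


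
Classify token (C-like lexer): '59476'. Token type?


Pattern: digits only
Type: INTEGER_LITERAL


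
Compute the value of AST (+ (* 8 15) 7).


Evaluate inner: (* 8 15) = 120
Evaluate root: (+ 120 7) = 127
Result: 127


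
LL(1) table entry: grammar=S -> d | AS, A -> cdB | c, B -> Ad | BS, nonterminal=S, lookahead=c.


For [S, c]: 'c' ∈ FIRST(AS)
Entry: S -> AS


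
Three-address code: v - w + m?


Break into single-operator statements:
t1 = v - w
t2 = t1 + m


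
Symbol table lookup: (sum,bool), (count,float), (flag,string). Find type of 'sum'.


Lookup 'sum' → type bool


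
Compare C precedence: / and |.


'/' is multiplicative (level 10); '|' is bitwise OR (level 3)
Higher level binds tighter
'/' has higher precedence than '|'


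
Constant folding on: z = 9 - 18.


9 - 18 = -9 at compile time
Optimized: z = -9


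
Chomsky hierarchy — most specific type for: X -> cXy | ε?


Single nonterminal LHS, but c^n y^n is not regular
Classification: Type 2 (Context-Free)


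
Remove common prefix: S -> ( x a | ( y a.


Common prefix: '('
Factored: S -> ( S', S' -> x a | y a


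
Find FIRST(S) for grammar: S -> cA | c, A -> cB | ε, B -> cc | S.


Per alternative of S: FIRST(cA) = {c}; FIRST(c) = {c}
FIRST(S) = {c}


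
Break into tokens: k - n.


Scan left to right, longest-match per lexeme
Tokens: ID(k), OP(-), ID(n)


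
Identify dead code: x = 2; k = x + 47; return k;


x is read by k's definition; k is returned
No dead code


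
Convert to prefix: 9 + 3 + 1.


left-to-right (same/higher precedence on left): tree is (+ (+ 9 3) 1)
Prefix: + + 9 3 1


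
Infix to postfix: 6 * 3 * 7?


Left to right (same or higher precedence on left)
Postfix: 6 3 * 7 *


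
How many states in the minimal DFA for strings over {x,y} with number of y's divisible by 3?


Track (count of y) mod 3: states 0..2, accept at 0
Minimal DFA: 3 states


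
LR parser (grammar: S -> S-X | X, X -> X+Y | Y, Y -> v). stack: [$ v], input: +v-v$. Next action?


'v' on top is the handle for Y -> v
Action: reduce (Y -> v)


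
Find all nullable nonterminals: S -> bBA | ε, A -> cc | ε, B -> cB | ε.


A nonterminal is nullable iff some alternative derives ε (directly, or every symbol in it is nullable)
Nullable: {A, B, S}


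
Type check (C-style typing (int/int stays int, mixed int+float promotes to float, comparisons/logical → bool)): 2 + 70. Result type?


Operand types: int + int
Rule: mixed int/float promotes to float; int/int stays int
Result type: int


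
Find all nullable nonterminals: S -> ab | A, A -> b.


A nonterminal is nullable iff some alternative derives ε (directly, or every symbol in it is nullable)
Nullable: {}


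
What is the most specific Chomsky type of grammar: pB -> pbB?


LHS has context (more than one symbol) and |LHS| ≤ |RHS|
Classification: Type 1 (Context-Sensitive)


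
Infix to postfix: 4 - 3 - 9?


Left to right (same or higher precedence on left)
Postfix: 4 3 - 9 -


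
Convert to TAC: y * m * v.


Break into single-operator statements:
t1 = y * m
t2 = t1 * v


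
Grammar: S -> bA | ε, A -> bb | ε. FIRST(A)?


Per alternative of A: FIRST(bb) = {b}; FIRST(ε) = {ε}
FIRST(A) = {b, ε}


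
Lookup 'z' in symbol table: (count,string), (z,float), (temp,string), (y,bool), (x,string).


Lookup 'z' → type float


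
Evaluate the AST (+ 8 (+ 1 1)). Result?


Evaluate inner: (+ 1 1) = 2
Evaluate root: (+ 8 2) = 10
Result: 10


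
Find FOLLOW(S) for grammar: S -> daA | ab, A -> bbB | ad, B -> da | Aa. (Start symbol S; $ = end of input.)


$ ∈ FOLLOW(S). For each A -> αBβ: add FIRST(β)\{ε} to FOLLOW(B); if β nullable, add FOLLOW(A).
FOLLOW(S) = {$}


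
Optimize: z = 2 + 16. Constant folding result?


2 + 16 = 18 at compile time
Optimized: z = 18


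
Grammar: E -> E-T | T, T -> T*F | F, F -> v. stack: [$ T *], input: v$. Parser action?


no handle; shift 'v'
Action: shift


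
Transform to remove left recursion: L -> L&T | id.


Left-recursive alternatives: L&T; non-recursive: id
Introduce L': L -> idL', L' -> &TL' | ε


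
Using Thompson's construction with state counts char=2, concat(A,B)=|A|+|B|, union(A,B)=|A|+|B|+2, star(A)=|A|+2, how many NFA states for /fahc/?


Syntax tree has 4 char leaf(s), 0 union(s), 0 star(s)
chars contribute 4×2 = 8; each union adds +2; each star adds +2
Total: 8 + 0 + 0 = 8 states


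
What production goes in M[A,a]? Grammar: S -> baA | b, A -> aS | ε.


For [A, a]: 'a' ∈ FIRST(aS)
Entry: A -> aS


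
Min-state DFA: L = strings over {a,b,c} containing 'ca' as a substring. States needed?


KMP-style automaton: 2 progress states + 1 absorbing accept = 3
Minimal DFA: 3 states


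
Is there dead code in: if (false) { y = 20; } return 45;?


condition is constant false, so the whole block is unreachable
Dead: 'if (false) { y = 20; }'


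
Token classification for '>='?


Pattern: operator symbol
Type: OPERATOR


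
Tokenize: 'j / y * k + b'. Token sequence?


Scan left to right, longest-match per lexeme
Tokens: ID(j), OP(/), ID(y), OP(*), ID(k), OP(+), ID(b)


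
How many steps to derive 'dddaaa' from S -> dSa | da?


Derivation: S => dSa => ddSaa => dddaaa
Steps: 3


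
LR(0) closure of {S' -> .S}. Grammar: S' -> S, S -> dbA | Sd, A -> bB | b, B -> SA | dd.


Start: S' -> .S
For each item with dot before a nonterminal B, add B -> .γ for every B-production
Closure: [S' -> .S, S -> .dbA, S -> .Sd]


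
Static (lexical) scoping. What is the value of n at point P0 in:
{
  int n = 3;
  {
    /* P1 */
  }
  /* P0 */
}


n declared in the same block as P0
n = 3


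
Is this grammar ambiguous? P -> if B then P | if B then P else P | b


dangling else: 'if B then if B then b else b' parses two ways
Ambiguous


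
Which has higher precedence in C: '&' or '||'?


'&' is bitwise AND (level 5); '||' is logical OR (level 1)
Higher level binds tighter
'&' has higher precedence than '||'


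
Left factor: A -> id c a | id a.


Common prefix: 'id'
Factored: A -> id A', A' -> c a | a


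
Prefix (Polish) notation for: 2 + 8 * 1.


'*' binds tighter: tree is (+ 2 (* 8 1))
Prefix: + 2 * 8 1


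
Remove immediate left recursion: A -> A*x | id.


Left-recursive alternatives: A*x; non-recursive: id
Introduce A': A -> idA', A' -> *xA' | ε


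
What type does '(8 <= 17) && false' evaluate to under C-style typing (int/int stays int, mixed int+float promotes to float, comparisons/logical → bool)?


Operand types: bool && bool
Rule: logical operators take bool operands and yield bool
Result type: bool


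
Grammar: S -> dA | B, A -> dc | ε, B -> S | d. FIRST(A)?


Per alternative of A: FIRST(dc) = {d}; FIRST(ε) = {ε}
FIRST(A) = {d, ε}


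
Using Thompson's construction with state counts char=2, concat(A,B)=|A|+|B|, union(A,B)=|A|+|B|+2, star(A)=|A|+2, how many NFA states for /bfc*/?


Syntax tree has 3 char leaf(s), 0 union(s), 1 star(s)
chars contribute 3×2 = 6; each union adds +2; each star adds +2
Total: 6 + 0 + 2 = 8 states


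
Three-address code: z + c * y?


Break into single-operator statements:
t1 = c * y
t2 = z + t1


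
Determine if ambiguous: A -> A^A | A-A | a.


'a^a-a' has two parse trees (no precedence encoded between ^ and -)
Ambiguous


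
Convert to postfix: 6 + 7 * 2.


* has higher precedence, evaluate 7*2 first
Postfix: 6 7 2 * +


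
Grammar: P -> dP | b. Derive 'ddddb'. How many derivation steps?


Derivation: P => dP => ddP => dddP => ddddP => ddddb
Steps: 5


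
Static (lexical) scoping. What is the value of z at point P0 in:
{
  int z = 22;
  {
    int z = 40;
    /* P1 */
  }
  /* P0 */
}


z declared in the same block as P0
z = 22


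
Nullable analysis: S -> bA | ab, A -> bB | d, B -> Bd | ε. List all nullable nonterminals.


A nonterminal is nullable iff some alternative derives ε (directly, or every symbol in it is nullable)
Nullable: {B}


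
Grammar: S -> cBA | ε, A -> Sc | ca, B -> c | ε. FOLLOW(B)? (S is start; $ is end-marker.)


$ ∈ FOLLOW(S). For each A -> αBβ: add FIRST(β)\{ε} to FOLLOW(B); if β nullable, add FOLLOW(A).
FOLLOW(B) = {c}


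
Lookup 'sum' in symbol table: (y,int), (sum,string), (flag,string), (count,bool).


Lookup 'sum' → type string


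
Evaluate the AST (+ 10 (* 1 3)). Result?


Evaluate inner: (* 1 3) = 3
Evaluate root: (+ 10 3) = 13
Result: 13


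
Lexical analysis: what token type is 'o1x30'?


Pattern: letter/underscore followed by alphanumerics, not a keyword
Type: IDENTIFIER


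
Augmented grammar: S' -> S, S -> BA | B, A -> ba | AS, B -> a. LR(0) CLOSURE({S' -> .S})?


Start: S' -> .S
For each item with dot before a nonterminal B, add B -> .γ for every B-production
Closure: [S' -> .S, S -> .BA, S -> .B, B -> .a]


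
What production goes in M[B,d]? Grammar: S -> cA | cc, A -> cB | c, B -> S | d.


For [B, d]: 'd' ∈ FIRST(d)
Entry: B -> d


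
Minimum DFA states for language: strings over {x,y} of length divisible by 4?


Track length mod 4: states 0..3, accept at 0
Minimal DFA: 4 states


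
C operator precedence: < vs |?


'<' is relational (level 7); '|' is bitwise OR (level 3)
Higher level binds tighter
'<' has higher precedence than '|'


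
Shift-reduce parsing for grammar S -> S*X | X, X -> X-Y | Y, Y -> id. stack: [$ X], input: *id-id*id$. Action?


lookahead ∉ {-} so X won't extend; reduce S -> X
Action: reduce (S -> X)


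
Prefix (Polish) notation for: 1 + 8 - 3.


left-to-right (same/higher precedence on left): tree is (- (+ 1 8) 3)
Prefix: - + 1 8 3


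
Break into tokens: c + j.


Scan left to right, longest-match per lexeme
Tokens: ID(c), OP(+), ID(j)


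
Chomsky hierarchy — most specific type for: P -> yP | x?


Right-linear: every RHS is a terminal or a terminal followed by one nonterminal
Classification: Type 3 (Regular)


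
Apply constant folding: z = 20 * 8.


20 * 8 = 160 at compile time
Optimized: z = 160


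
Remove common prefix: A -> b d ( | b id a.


Common prefix: 'b'
Factored: A -> b A', A' -> d ( | id a


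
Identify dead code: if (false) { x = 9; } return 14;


condition is constant false, so the whole block is unreachable
Dead: 'if (false) { x = 9; }'


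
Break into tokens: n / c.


Scan left to right, longest-match per lexeme
Tokens: ID(n), OP(/), ID(c)


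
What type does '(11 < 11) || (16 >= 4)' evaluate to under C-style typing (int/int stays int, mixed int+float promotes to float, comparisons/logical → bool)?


Operand types: bool || bool
Rule: logical operators take bool operands and yield bool
Result type: bool


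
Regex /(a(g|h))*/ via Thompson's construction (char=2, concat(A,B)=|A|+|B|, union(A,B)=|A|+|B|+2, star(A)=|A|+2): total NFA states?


Syntax tree has 3 char leaf(s), 1 union(s), 1 star(s)
chars contribute 3×2 = 6; each union adds +2; each star adds +2
Total: 6 + 2 + 2 = 10 states


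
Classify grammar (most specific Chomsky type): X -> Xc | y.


Left-linear: every RHS is a terminal or one nonterminal followed by a terminal
Classification: Type 3 (Regular)


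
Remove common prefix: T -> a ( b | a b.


Common prefix: 'a'
Factored: T -> a T', T' -> ( b | b


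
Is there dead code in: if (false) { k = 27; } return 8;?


condition is constant false, so the whole block is unreachable
Dead: 'if (false) { k = 27; }'


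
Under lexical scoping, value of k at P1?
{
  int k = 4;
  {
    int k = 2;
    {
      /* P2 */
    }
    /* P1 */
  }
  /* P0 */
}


k declared in the same block as P1
k = 2


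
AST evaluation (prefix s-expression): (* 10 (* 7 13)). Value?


Evaluate inner: (* 7 13) = 91
Evaluate root: (* 10 91) = 910
Result: 910


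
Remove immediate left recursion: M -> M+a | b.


Left-recursive alternatives: M+a; non-recursive: b
Introduce M': M -> bM', M' -> +aM' | ε


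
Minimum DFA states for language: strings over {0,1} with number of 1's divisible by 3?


Track (count of 1) mod 3: states 0..2, accept at 0
Minimal DFA: 3 states


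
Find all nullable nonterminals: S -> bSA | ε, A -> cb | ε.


A nonterminal is nullable iff some alternative derives ε (directly, or every symbol in it is nullable)
Nullable: {A, S}


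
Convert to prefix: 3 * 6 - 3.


left-to-right (same/higher precedence on left): tree is (- (* 3 6) 3)
Prefix: - * 3 6 3


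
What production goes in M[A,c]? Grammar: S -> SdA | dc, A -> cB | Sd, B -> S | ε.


For [A, c]: 'c' ∈ FIRST(cB)
Entry: A -> cB


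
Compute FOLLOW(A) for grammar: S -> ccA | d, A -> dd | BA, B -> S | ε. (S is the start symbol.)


$ ∈ FOLLOW(S). For each A -> αBβ: add FIRST(β)\{ε} to FOLLOW(B); if β nullable, add FOLLOW(A).
FOLLOW(A) = {$, c, d}


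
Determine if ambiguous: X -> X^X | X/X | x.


'x^x/x' has two parse trees (no precedence encoded between ^ and /)
Ambiguous


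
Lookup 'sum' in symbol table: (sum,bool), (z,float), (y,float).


Lookup 'sum' → type bool


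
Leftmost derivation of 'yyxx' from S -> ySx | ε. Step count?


Derivation: S => ySx => yySxx => yyxx
Steps: 3


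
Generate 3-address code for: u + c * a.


Break into single-operator statements:
t1 = c * a
t2 = u + t1


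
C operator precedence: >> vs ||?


'>>' is shift (level 8); '||' is logical OR (level 1)
Higher level binds tighter
'>>' has higher precedence than '||'


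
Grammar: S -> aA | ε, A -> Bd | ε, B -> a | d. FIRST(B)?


Per alternative of B: FIRST(a) = {a}; FIRST(d) = {d}
FIRST(B) = {a, d}


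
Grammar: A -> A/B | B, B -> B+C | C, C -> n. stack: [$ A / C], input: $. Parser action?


'C' (not preceded by B+) is the handle for B -> C
Action: reduce (B -> C)


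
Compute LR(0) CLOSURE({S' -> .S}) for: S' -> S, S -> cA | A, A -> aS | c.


Start: S' -> .S
For each item with dot before a nonterminal B, add B -> .γ for every B-production
Closure: [S' -> .S, S -> .cA, S -> .A, A -> .aS, A -> .c]


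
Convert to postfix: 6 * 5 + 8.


Left to right (same or higher precedence on left)
Postfix: 6 5 * 8 +


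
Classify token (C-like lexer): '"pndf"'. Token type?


Pattern: double-quoted sequence
Type: STRING_LITERAL


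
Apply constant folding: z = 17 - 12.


17 - 12 = 5 at compile time
Optimized: z = 5


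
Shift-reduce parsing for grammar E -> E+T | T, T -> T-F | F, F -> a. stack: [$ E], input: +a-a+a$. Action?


shift '+' to continue E -> E+T
Action: shift


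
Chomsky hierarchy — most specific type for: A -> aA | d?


Right-linear: every RHS is a terminal or a terminal followed by one nonterminal
Classification: Type 3 (Regular)


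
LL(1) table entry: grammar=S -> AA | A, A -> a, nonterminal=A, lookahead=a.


For [A, a]: 'a' ∈ FIRST(a)
Entry: A -> a


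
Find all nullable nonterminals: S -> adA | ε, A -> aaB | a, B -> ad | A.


A nonterminal is nullable iff some alternative derives ε (directly, or every symbol in it is nullable)
Nullable: {S}


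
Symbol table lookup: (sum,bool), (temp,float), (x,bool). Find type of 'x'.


Lookup 'x' → type bool


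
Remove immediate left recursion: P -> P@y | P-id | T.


Left-recursive alternatives: P@y, P-id; non-recursive: T
Introduce P': P -> TP', P' -> @yP' | -idP' | ε


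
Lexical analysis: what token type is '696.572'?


Pattern: digits with a decimal point
Type: FLOAT_LITERAL


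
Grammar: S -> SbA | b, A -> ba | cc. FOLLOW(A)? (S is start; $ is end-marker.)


$ ∈ FOLLOW(S). For each A -> αBβ: add FIRST(β)\{ε} to FOLLOW(B); if β nullable, add FOLLOW(A).
FOLLOW(A) = {$, b}


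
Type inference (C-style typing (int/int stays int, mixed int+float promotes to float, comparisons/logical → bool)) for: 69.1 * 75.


Operand types: float * int
Rule: mixed int/float promotes to float; int/int stays int
Result type: float


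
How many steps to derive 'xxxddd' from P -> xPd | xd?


Derivation: P => xPd => xxPdd => xxxddd
Steps: 3


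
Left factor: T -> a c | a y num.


Common prefix: 'a'
Factored: T -> a T', T' -> c | y num


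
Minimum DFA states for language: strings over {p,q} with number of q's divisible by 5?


Track (count of q) mod 5: states 0..4, accept at 0
Minimal DFA: 5 states


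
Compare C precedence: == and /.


'/' is multiplicative (level 10); '==' is equality (level 6)
Higher level binds tighter
'/' has higher precedence than '=='


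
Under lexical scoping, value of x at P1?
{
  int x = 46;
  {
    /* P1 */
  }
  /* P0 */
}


P1's block does not declare x; resolves to the enclosing declaration at depth 0
x = 46


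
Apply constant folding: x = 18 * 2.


18 * 2 = 36 at compile time
Optimized: x = 36


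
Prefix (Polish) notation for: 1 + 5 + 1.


left-to-right (same/higher precedence on left): tree is (+ (+ 1 5) 1)
Prefix: + + 1 5 1


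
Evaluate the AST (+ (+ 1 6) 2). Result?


Evaluate inner: (+ 1 6) = 7
Evaluate root: (+ 7 2) = 9
Result: 9


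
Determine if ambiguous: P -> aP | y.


right-linear, alternatives start with distinct terminals 'a' vs 'y': unique leftmost derivation
Unambiguous


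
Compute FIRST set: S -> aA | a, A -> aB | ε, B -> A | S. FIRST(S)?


Per alternative of S: FIRST(aA) = {a}; FIRST(a) = {a}
FIRST(S) = {a}


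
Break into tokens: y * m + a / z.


Scan left to right, longest-match per lexeme
Tokens: ID(y), OP(*), ID(m), OP(+), ID(a), OP(/), ID(z)


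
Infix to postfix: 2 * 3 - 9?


Left to right (same or higher precedence on left)
Postfix: 2 3 * 9 -
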